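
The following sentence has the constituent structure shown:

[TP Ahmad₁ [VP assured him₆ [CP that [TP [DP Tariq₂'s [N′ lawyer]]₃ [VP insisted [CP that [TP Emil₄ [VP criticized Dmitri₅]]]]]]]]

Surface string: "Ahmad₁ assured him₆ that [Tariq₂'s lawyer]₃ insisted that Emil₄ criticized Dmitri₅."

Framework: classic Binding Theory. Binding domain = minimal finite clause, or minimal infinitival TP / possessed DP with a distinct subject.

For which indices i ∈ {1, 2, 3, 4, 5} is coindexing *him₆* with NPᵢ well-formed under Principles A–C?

none

*him* is a pronoun, so Principle B applies: it must be free in its binding domain.
Binding domain of *him₆*: the matrix TP, whose subject is Ahmad₁.
*Ahmad₁* c-commands the pronoun within its binding domain → coindexation would violate Principle B.
*Tariq₂*: the pronoun c-commands this R-expression → coindexation would violate Principle C on *Tariq₂*.
*[Tariq₂'s lawyer]₃*: the pronoun c-commands this R-expression → coindexation would violate Principle C on *[Tariq₂'s lawyer]₃*.
*Emil₄*: the pronoun c-commands this R-expression → coindexation would violate Principle C on *Emil₄*.
*Dmitri₅*: the pronoun c-commands this R-expression → coindexation would violate Principle C on *Dmitri₅*.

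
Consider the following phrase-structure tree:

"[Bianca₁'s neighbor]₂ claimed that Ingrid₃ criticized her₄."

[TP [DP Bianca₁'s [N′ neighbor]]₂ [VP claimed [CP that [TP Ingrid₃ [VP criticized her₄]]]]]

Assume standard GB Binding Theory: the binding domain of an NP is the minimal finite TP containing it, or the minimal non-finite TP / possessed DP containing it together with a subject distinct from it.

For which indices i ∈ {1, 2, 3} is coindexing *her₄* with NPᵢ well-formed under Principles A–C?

{1, 2}

*her* is a pronoun, so Principle B applies: it must be free in its binding domain.
Binding domain of *her₄*: the embedded TP, whose subject is Ingrid₃.
*Bianca₁* and the pronoun do not c-command one another → neither Principle B nor Principle C is at stake; coindexation permitted.
*[Bianca₁'s neighbor]₂* c-commands the pronoun but from outside its binding domain, and is not c-commanded by it → coindexation permitted.
*Ingrid₃* c-commands the pronoun within its binding domain → coindexation would violate Principle B.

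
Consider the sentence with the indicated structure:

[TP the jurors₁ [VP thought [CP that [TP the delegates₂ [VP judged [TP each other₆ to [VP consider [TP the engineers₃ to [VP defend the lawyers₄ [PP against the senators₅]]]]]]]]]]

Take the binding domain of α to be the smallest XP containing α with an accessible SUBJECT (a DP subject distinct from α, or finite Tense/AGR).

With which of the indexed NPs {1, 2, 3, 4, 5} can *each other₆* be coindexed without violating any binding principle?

*each other* is an anaphor, so Principle A applies: it must be bound in its binding domain.
Binding domain of *each other₆*: the embedded TP, whose subject is the delegates₂.
*the jurors₁* c-commands the anaphor but is outside its binding domain → cannot satisfy Principle A.
*the delegates₂* c-commands the anaphor within its binding domain → licit binder.
*the engineers₃* does not c-command the anaphor → cannot bind it.
*the lawyers₄* does not c-command the anaphor → cannot bind it.
*the senators₅* does not c-command the anaphor → cannot bind it.

{2}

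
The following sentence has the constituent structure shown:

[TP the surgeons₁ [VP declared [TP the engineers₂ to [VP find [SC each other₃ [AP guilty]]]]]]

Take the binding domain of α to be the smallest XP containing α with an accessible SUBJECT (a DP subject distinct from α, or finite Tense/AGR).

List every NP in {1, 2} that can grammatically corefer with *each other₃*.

*each other* is an anaphor, so Principle A applies: it must be bound in its binding domain.
Binding domain of *each other₃*: the embedded TP, whose subject is the engineers₂.
*the surgeons₁* c-commands the anaphor but is outside its binding domain → cannot satisfy Principle A.
*the engineers₂* c-commands the anaphor within its binding domain → licit binder.

{2}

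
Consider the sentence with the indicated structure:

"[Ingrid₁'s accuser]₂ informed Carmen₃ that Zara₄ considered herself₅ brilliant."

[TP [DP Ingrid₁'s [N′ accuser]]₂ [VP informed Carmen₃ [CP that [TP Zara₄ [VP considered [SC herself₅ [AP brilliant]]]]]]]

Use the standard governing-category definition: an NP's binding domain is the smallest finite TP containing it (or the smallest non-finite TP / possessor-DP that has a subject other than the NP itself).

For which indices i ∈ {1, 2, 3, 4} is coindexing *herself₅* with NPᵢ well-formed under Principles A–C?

*herself* is an anaphor, so Principle A applies: it must be bound in its binding domain.
Binding domain of *herself₅*: the embedded TP, whose subject is Zara₄.
*Ingrid₁* does not c-command the anaphor → cannot bind it.
*[Ingrid₁'s accuser]₂* c-commands the anaphor but is outside its binding domain → cannot satisfy Principle A.
*Carmen₃* c-commands the anaphor but is outside its binding domain → cannot satisfy Principle A.
*Zara₄* c-commands the anaphor within its binding domain → licit binder.

{4}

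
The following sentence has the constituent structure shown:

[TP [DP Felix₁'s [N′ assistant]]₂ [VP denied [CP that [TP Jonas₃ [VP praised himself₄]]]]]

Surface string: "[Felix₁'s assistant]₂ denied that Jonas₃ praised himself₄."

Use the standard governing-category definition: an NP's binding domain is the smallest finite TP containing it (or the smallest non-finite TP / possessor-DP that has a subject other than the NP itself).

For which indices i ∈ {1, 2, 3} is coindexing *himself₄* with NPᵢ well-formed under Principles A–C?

{3}

*himself* is an anaphor, so Principle A applies: it must be bound in its binding domain.
Binding domain of *himself₄*: the embedded TP, whose subject is Jonas₃.
*Felix₁* does not c-command the anaphor → cannot bind it.
*[Felix₁'s assistant]₂* c-commands the anaphor but is outside its binding domain → cannot satisfy Principle A.
*Jonas₃* c-commands the anaphor within its binding domain → licit binder.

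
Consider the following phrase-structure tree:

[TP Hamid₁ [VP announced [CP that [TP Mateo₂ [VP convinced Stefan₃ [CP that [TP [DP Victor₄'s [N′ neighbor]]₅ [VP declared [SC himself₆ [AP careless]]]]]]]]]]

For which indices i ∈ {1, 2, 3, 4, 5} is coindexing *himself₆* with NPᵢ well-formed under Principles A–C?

*himself* is an anaphor, so Principle A applies: it must be bound in its binding domain.
Binding domain of *himself₆*: the embedded TP, whose subject is [Victor₄'s neighbor]₅.
*Hamid₁* c-commands the anaphor but is outside its binding domain → cannot satisfy Principle A.
*Mateo₂* c-commands the anaphor but is outside its binding domain → cannot satisfy Principle A.
*Stefan₃* c-commands the anaphor but is outside its binding domain → cannot satisfy Principle A.
*Victor₄* does not c-command the anaphor → cannot bind it.
*[Victor₄'s neighbor]₅* c-commands the anaphor within its binding domain → licit binder.

{5}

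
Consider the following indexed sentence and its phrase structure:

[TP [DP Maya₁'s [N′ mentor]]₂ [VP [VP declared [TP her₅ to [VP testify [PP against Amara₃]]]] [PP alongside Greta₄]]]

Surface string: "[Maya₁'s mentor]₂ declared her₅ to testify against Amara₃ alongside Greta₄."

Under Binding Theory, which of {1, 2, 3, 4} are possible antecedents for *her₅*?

{1, 4}

*her* is a pronoun, so Principle B applies: it must be free in its binding domain.
Binding domain of *her₅*: the matrix TP, whose subject is [Maya₁'s mentor]₂.
*Maya₁* and the pronoun do not c-command one another → neither Principle B nor Principle C is at stake; coindexation permitted.
*[Maya₁'s mentor]₂* c-commands the pronoun within its binding domain → coindexation would violate Principle B.
*Amara₃*: the pronoun c-commands this R-expression → coindexation would violate Principle C on *Amara₃*.
*Greta₄* and the pronoun do not c-command one another → neither Principle B nor Principle C is at stake; coindexation permitted.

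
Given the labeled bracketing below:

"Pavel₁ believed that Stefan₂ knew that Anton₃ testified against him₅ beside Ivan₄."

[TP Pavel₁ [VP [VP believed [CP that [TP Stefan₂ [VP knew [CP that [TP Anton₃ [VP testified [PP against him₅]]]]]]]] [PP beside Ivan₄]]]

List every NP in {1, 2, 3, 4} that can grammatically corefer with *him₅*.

*him* is a pronoun, so Principle B applies: it must be free in its binding domain.
Binding domain of *him₅*: the embedded TP, whose subject is Anton₃.
*Pavel₁* c-commands the pronoun but from outside its binding domain, and is not c-commanded by it → coindexation permitted.
*Stefan₂* c-commands the pronoun but from outside its binding domain, and is not c-commanded by it → coindexation permitted.
*Anton₃* c-commands the pronoun within its binding domain → coindexation would violate Principle B.
*Ivan₄* and the pronoun do not c-command one another → neither Principle B nor Principle C is at stake; coindexation permitted.

{1, 2, 4}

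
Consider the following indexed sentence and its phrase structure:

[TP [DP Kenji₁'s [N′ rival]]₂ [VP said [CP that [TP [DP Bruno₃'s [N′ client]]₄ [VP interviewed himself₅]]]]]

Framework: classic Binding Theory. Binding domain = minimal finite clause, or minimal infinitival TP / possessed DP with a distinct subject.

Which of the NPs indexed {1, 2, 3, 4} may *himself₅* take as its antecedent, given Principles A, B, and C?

*himself* is an anaphor, so Principle A applies: it must be bound in its binding domain.
Binding domain of *himself₅*: the embedded TP, whose subject is [Bruno₃'s client]₄.
*Kenji₁* does not c-command the anaphor → cannot bind it.
*[Kenji₁'s rival]₂* c-commands the anaphor but is outside its binding domain → cannot satisfy Principle A.
*Bruno₃* does not c-command the anaphor → cannot bind it.
*[Bruno₃'s client]₄* c-commands the anaphor within its binding domain → licit binder.

{4}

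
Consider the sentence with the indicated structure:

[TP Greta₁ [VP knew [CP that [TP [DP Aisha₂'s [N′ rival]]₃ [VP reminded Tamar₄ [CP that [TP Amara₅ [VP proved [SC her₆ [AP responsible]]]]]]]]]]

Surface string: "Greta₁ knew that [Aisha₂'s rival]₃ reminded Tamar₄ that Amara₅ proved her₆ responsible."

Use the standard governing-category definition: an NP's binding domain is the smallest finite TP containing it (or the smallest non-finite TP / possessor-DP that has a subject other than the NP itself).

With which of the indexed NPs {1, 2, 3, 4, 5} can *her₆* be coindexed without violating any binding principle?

*her* is a pronoun, so Principle B applies: it must be free in its binding domain.
Binding domain of *her₆*: the embedded TP, whose subject is Amara₅.
*Greta₁* c-commands the pronoun but from outside its binding domain, and is not c-commanded by it → coindexation permitted.
*Aisha₂* and the pronoun do not c-command one another → neither Principle B nor Principle C is at stake; coindexation permitted.
*[Aisha₂'s rival]₃* c-commands the pronoun but from outside its binding domain, and is not c-commanded by it → coindexation permitted.
*Tamar₄* c-commands the pronoun but from outside its binding domain, and is not c-commanded by it → coindexation permitted.
*Amara₅* c-commands the pronoun within its binding domain → coindexation would violate Principle B.

{1, 2, 3, 4}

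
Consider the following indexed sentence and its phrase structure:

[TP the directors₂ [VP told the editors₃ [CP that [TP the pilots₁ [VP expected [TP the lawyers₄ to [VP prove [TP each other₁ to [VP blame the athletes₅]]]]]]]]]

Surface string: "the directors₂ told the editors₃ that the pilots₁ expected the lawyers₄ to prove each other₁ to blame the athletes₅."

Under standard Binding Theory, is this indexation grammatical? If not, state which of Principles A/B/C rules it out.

The two coindexed NPs are *the pilots₁* and *each other₁*.
*each other₁* is an anaphor. Principle A requires it to be bound within its binding domain — the embedded TP, whose subject is the lawyers₄.
Within that domain it is c-commanded by *the lawyers₄*, which does not share its index.
*the pilots₁* does c-command the anaphor, but from outside its binding domain.
The anaphor is unbound in its domain → Principle A violation.

Principle A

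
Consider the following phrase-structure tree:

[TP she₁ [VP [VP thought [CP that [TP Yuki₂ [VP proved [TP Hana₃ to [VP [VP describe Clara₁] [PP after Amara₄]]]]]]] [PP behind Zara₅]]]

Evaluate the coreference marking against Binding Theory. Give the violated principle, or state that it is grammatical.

Principle C

The two coindexed NPs are *she₁* and *Clara₁*.
*Clara₁* is an R-expression. Principle C requires it to be free everywhere.
*she₁* c-commands it and carries the same index.
The R-expression is bound → Principle C violation.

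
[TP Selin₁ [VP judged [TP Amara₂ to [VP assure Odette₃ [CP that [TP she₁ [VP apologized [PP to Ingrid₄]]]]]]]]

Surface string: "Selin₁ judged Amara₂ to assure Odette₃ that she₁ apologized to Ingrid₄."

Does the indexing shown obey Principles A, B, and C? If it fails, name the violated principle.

The two coindexed NPs are *Selin₁* and *she₁*.
*she₁* is a pronoun; nothing c-commands it within its binding domain (the embedded TP.), so Principle B holds trivially.
*Selin₁* is an R-expression; *she₁* does not c-command it, and no other NP shares its index, so Principle C is satisfied.
All principles are respected.

grammatical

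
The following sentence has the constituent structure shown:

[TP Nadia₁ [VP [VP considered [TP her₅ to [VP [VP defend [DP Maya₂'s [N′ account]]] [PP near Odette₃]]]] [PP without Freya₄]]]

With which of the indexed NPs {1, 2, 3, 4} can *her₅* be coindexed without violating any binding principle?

{4}

*her* is a pronoun, so Principle B applies: it must be free in its binding domain.
Binding domain of *her₅*: the matrix TP, whose subject is Nadia₁.
*Nadia₁* c-commands the pronoun within its binding domain → coindexation would violate Principle B.
*Maya₂*: the pronoun c-commands this R-expression → coindexation would violate Principle C on *Maya₂*.
*Odette₃*: the pronoun c-commands this R-expression → coindexation would violate Principle C on *Odette₃*.
*Freya₄* and the pronoun do not c-command one another → neither Principle B nor Principle C is at stake; coindexation permitted.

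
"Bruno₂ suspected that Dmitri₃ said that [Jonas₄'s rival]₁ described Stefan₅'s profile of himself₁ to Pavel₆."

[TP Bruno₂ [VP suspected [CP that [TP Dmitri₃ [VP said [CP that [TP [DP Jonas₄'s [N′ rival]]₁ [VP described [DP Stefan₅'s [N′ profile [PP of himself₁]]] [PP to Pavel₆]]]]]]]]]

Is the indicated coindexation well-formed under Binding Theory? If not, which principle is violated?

The two coindexed NPs are *[Jonas₄'s rival]₁* and *himself₁*.
*himself₁* is an anaphor. Principle A requires it to be bound within its binding domain — the possessed DP, whose subject is Stefan₅.
Within that domain it is c-commanded by *Stefan₅*, which does not share its index.
*[Jonas₄'s rival]₁* does c-command the anaphor, but from outside its binding domain.
The anaphor is unbound in its domain → Principle A violation.

Principle A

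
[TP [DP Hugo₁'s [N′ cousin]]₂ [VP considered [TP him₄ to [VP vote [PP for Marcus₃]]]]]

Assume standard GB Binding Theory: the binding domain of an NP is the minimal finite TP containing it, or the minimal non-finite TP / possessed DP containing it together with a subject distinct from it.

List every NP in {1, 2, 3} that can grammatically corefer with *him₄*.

{1}

*him* is a pronoun, so Principle B applies: it must be free in its binding domain.
Binding domain of *him₄*: the matrix TP, whose subject is [Hugo₁'s cousin]₂.
*Hugo₁* and the pronoun do not c-command one another → neither Principle B nor Principle C is at stake; coindexation permitted.
*[Hugo₁'s cousin]₂* c-commands the pronoun within its binding domain → coindexation would violate Principle B.
*Marcus₃*: the pronoun c-commands this R-expression → coindexation would violate Principle C on *Marcus₃*.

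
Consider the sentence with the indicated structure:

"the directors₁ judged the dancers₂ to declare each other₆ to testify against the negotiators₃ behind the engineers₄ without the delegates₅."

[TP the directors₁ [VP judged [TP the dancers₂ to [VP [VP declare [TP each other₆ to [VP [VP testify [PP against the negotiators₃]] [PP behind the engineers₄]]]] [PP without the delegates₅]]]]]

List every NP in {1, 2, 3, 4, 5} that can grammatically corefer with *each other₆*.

*each other* is an anaphor, so Principle A applies: it must be bound in its binding domain.
Binding domain of *each other₆*: the embedded TP, whose subject is the dancers₂.
*the directors₁* c-commands the anaphor but is outside its binding domain → cannot satisfy Principle A.
*the dancers₂* c-commands the anaphor within its binding domain → licit binder.
*the negotiators₃* does not c-command the anaphor → cannot bind it.
*the engineers₄* does not c-command the anaphor → cannot bind it.
*the delegates₅* does not c-command the anaphor → cannot bind it.

{2}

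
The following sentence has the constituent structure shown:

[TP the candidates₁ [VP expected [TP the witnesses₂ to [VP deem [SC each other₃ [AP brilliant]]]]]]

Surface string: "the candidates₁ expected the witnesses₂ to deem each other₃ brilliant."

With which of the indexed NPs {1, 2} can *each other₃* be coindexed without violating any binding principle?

{2}

*each other* is an anaphor, so Principle A applies: it must be bound in its binding domain.
Binding domain of *each other₃*: the embedded TP, whose subject is the witnesses₂.
*the candidates₁* c-commands the anaphor but is outside its binding domain → cannot satisfy Principle A.
*the witnesses₂* c-commands the anaphor within its binding domain → licit binder.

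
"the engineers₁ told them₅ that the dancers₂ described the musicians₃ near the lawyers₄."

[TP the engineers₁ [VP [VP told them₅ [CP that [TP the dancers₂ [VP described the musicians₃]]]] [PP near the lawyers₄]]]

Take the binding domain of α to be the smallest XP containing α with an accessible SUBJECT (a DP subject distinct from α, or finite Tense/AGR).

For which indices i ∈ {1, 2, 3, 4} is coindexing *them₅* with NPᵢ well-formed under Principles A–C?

*them* is a pronoun, so Principle B applies: it must be free in its binding domain.
Binding domain of *them₅*: the matrix TP, whose subject is the engineers₁.
*the engineers₁* c-commands the pronoun within its binding domain → coindexation would violate Principle B.
*the dancers₂*: the pronoun c-commands this R-expression → coindexation would violate Principle C on *the dancers₂*.
*the musicians₃*: the pronoun c-commands this R-expression → coindexation would violate Principle C on *the musicians₃*.
*the lawyers₄* and the pronoun do not c-command one another → neither Principle B nor Principle C is at stake; coindexation permitted.

{4}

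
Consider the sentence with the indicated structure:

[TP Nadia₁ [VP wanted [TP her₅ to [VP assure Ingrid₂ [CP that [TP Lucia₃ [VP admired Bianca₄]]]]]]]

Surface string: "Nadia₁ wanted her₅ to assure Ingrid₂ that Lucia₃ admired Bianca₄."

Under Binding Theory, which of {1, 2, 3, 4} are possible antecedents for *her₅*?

none

*her* is a pronoun, so Principle B applies: it must be free in its binding domain.
Binding domain of *her₅*: the matrix TP, whose subject is Nadia₁.
*Nadia₁* c-commands the pronoun within its binding domain → coindexation would violate Principle B.
*Ingrid₂*: the pronoun c-commands this R-expression → coindexation would violate Principle C on *Ingrid₂*.
*Lucia₃*: the pronoun c-commands this R-expression → coindexation would violate Principle C on *Lucia₃*.
*Bianca₄*: the pronoun c-commands this R-expression → coindexation would violate Principle C on *Bianca₄*.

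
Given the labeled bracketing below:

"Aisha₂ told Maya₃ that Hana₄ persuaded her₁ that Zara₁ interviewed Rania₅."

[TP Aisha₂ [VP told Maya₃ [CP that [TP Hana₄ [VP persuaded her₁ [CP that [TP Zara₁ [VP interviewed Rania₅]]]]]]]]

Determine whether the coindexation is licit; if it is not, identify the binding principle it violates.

Principle C

The two coindexed NPs are *her₁* and *Zara₁*.
*Zara₁* is an R-expression. Principle C requires it to be free everywhere.
*her₁* c-commands it and carries the same index.
The R-expression is bound → Principle C violation.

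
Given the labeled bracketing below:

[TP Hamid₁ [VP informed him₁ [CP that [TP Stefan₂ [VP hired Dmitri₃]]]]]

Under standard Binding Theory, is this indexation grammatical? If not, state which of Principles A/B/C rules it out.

The two coindexed NPs are *Hamid₁* and *him₁*.
*him₁* is a pronoun. Its binding domain is the matrix TP, whose subject is Hamid₁.
*Hamid₁* c-commands it within that domain and carries the same index.
The pronoun is locally bound → Principle B violation.

Principle B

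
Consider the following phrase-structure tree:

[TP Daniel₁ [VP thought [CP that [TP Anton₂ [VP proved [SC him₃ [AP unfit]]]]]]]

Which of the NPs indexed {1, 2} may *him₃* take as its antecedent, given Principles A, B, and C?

*him* is a pronoun, so Principle B applies: it must be free in its binding domain.
Binding domain of *him₃*: the embedded TP, whose subject is Anton₂.
*Daniel₁* c-commands the pronoun but from outside its binding domain, and is not c-commanded by it → coindexation permitted.
*Anton₂* c-commands the pronoun within its binding domain → coindexation would violate Principle B.

{1}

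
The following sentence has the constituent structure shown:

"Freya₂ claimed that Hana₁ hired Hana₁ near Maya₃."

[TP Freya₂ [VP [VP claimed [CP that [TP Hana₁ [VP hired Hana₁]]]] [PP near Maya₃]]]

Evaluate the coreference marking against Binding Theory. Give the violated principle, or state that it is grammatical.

The two coindexed NPs are *Hana₁* (the lower occurrence) and *Hana₁* (the higher occurrence).
*Hana₁* (the lower occurrence) is an R-expression. Principle C requires it to be free everywhere.
*Hana₁* (the higher occurrence) c-commands it and carries the same index.
The R-expression is bound → Principle C violation.

Principle C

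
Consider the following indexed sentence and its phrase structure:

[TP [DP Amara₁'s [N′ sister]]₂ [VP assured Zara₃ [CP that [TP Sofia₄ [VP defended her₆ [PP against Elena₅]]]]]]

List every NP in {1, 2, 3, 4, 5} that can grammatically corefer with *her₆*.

*her* is a pronoun, so Principle B applies: it must be free in its binding domain.
Binding domain of *her₆*: the embedded TP, whose subject is Sofia₄.
*Amara₁* and the pronoun do not c-command one another → neither Principle B nor Principle C is at stake; coindexation permitted.
*[Amara₁'s sister]₂* c-commands the pronoun but from outside its binding domain, and is not c-commanded by it → coindexation permitted.
*Zara₃* c-commands the pronoun but from outside its binding domain, and is not c-commanded by it → coindexation permitted.
*Sofia₄* c-commands the pronoun within its binding domain → coindexation would violate Principle B.
*Elena₅*: the pronoun c-commands this R-expression → coindexation would violate Principle C on *Elena₅*.

{1, 2, 3}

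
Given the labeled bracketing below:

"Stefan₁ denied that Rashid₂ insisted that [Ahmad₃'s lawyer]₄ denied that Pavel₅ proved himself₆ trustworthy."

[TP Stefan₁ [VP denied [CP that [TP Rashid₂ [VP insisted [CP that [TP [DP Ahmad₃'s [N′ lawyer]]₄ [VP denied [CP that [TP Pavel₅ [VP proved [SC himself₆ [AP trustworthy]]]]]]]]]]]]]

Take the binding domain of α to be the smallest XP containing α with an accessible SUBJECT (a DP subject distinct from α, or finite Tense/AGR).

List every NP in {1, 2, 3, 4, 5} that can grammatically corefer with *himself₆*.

*himself* is an anaphor, so Principle A applies: it must be bound in its binding domain.
Binding domain of *himself₆*: the embedded TP, whose subject is Pavel₅.
*Stefan₁* c-commands the anaphor but is outside its binding domain → cannot satisfy Principle A.
*Rashid₂* c-commands the anaphor but is outside its binding domain → cannot satisfy Principle A.
*Ahmad₃* does not c-command the anaphor → cannot bind it.
*[Ahmad₃'s lawyer]₄* c-commands the anaphor but is outside its binding domain → cannot satisfy Principle A.
*Pavel₅* c-commands the anaphor within its binding domain → licit binder.

{5}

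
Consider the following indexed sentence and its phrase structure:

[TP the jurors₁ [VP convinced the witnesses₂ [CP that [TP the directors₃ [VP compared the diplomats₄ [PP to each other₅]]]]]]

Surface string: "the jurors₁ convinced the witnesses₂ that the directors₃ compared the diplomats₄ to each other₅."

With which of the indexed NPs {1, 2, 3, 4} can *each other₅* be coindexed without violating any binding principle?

{3, 4}

*each other* is an anaphor, so Principle A applies: it must be bound in its binding domain.
Binding domain of *each other₅*: the embedded TP, whose subject is the directors₃.
*the jurors₁* c-commands the anaphor but is outside its binding domain → cannot satisfy Principle A.
*the witnesses₂* c-commands the anaphor but is outside its binding domain → cannot satisfy Principle A.
*the directors₃* c-commands the anaphor within its binding domain → licit binder.
*the diplomats₄* c-commands the anaphor within its binding domain → licit binder.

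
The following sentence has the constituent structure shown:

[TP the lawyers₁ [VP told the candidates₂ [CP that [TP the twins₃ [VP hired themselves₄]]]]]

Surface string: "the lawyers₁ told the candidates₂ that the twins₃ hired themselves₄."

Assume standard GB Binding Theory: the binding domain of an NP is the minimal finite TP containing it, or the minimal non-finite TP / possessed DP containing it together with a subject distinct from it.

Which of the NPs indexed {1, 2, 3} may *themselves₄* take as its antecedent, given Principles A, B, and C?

*themselves* is an anaphor, so Principle A applies: it must be bound in its binding domain.
Binding domain of *themselves₄*: the embedded TP, whose subject is the twins₃.
*the lawyers₁* c-commands the anaphor but is outside its binding domain → cannot satisfy Principle A.
*the candidates₂* c-commands the anaphor but is outside its binding domain → cannot satisfy Principle A.
*the twins₃* c-commands the anaphor within its binding domain → licit binder.

{3}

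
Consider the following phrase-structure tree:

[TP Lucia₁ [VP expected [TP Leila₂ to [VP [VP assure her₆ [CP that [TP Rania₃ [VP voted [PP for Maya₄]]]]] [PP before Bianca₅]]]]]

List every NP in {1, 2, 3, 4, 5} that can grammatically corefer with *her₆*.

{1, 5}

*her* is a pronoun, so Principle B applies: it must be free in its binding domain.
Binding domain of *her₆*: the embedded TP, whose subject is Leila₂.
*Lucia₁* c-commands the pronoun but from outside its binding domain, and is not c-commanded by it → coindexation permitted.
*Leila₂* c-commands the pronoun within its binding domain → coindexation would violate Principle B.
*Rania₃*: the pronoun c-commands this R-expression → coindexation would violate Principle C on *Rania₃*.
*Maya₄*: the pronoun c-commands this R-expression → coindexation would violate Principle C on *Maya₄*.
*Bianca₅* and the pronoun do not c-command one another → neither Principle B nor Principle C is at stake; coindexation permitted.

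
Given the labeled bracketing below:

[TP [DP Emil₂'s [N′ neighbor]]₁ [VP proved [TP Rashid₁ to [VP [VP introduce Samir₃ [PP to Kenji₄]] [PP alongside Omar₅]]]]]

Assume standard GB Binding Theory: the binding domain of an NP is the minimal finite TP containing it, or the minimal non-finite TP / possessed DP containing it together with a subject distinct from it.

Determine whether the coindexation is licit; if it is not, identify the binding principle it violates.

Principle C

The two coindexed NPs are *[Emil₂'s neighbor]₁* and *Rashid₁*.
*Rashid₁* is an R-expression. Principle C requires it to be free everywhere.
*[Emil₂'s neighbor]₁* c-commands it and carries the same index.
The R-expression is bound → Principle C violation.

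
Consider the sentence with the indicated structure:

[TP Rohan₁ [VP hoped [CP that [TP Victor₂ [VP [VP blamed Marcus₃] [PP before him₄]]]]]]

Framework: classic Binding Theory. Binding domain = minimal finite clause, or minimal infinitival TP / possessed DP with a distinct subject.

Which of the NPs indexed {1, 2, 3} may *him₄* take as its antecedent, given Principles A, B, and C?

{1, 3}

*him* is a pronoun, so Principle B applies: it must be free in its binding domain.
Binding domain of *him₄*: the embedded TP, whose subject is Victor₂.
*Rohan₁* c-commands the pronoun but from outside its binding domain, and is not c-commanded by it → coindexation permitted.
*Victor₂* c-commands the pronoun within its binding domain → coindexation would violate Principle B.
*Marcus₃* and the pronoun do not c-command one another → neither Principle B nor Principle C is at stake; coindexation permitted.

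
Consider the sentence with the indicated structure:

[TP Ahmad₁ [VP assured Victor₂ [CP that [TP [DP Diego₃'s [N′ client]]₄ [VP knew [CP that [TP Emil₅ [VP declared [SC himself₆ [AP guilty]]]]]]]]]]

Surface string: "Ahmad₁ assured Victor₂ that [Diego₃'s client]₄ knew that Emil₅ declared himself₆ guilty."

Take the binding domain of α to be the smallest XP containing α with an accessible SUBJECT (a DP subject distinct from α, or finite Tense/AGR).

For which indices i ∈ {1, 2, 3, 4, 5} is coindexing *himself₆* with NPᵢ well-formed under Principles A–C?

{5}

*himself* is an anaphor, so Principle A applies: it must be bound in its binding domain.
Binding domain of *himself₆*: the embedded TP, whose subject is Emil₅.
*Ahmad₁* c-commands the anaphor but is outside its binding domain → cannot satisfy Principle A.
*Victor₂* c-commands the anaphor but is outside its binding domain → cannot satisfy Principle A.
*Diego₃* does not c-command the anaphor → cannot bind it.
*[Diego₃'s client]₄* c-commands the anaphor but is outside its binding domain → cannot satisfy Principle A.
*Emil₅* c-commands the anaphor within its binding domain → licit binder.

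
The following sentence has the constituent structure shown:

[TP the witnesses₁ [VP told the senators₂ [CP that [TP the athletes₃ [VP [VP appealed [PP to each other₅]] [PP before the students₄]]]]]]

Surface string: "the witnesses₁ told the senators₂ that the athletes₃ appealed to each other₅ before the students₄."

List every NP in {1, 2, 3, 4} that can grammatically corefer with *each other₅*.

*each other* is an anaphor, so Principle A applies: it must be bound in its binding domain.
Binding domain of *each other₅*: the embedded TP, whose subject is the athletes₃.
*the witnesses₁* c-commands the anaphor but is outside its binding domain → cannot satisfy Principle A.
*the senators₂* c-commands the anaphor but is outside its binding domain → cannot satisfy Principle A.
*the athletes₃* c-commands the anaphor within its binding domain → licit binder.
*the students₄* does not c-command the anaphor → cannot bind it.

{3}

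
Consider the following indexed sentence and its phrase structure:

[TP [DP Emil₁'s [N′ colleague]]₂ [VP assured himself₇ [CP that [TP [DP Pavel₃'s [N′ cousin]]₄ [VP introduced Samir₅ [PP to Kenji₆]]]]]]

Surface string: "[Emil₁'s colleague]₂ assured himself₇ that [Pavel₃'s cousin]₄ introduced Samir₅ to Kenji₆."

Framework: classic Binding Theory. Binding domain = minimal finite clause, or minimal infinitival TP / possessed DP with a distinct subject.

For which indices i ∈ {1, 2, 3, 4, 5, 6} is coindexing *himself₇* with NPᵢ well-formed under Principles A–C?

*himself* is an anaphor, so Principle A applies: it must be bound in its binding domain.
Binding domain of *himself₇*: the matrix TP, whose subject is [Emil₁'s colleague]₂.
*Emil₁* does not c-command the anaphor → cannot bind it.
*[Emil₁'s colleague]₂* c-commands the anaphor within its binding domain → licit binder.
*Pavel₃* does not c-command the anaphor → cannot bind it.
*[Pavel₃'s cousin]₄* does not c-command the anaphor → cannot bind it.
*Samir₅* does not c-command the anaphor → cannot bind it.
*Kenji₆* does not c-command the anaphor → cannot bind it.

{2}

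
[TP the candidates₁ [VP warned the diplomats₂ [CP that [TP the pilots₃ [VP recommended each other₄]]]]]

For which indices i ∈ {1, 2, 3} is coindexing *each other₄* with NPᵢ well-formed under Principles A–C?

*each other* is an anaphor, so Principle A applies: it must be bound in its binding domain.
Binding domain of *each other₄*: the embedded TP, whose subject is the pilots₃.
*the candidates₁* c-commands the anaphor but is outside its binding domain → cannot satisfy Principle A.
*the diplomats₂* c-commands the anaphor but is outside its binding domain → cannot satisfy Principle A.
*the pilots₃* c-commands the anaphor within its binding domain → licit binder.

{3}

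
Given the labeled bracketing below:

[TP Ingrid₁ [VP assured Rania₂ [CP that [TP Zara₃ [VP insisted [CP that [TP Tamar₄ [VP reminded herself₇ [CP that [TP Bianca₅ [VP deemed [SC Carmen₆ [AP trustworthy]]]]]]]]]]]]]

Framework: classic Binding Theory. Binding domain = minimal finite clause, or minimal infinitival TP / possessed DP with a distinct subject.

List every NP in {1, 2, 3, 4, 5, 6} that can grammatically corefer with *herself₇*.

{4}

*herself* is an anaphor, so Principle A applies: it must be bound in its binding domain.
Binding domain of *herself₇*: the embedded TP, whose subject is Tamar₄.
*Ingrid₁* c-commands the anaphor but is outside its binding domain → cannot satisfy Principle A.
*Rania₂* c-commands the anaphor but is outside its binding domain → cannot satisfy Principle A.
*Zara₃* c-commands the anaphor but is outside its binding domain → cannot satisfy Principle A.
*Tamar₄* c-commands the anaphor within its binding domain → licit binder.
*Bianca₅* does not c-command the anaphor → cannot bind it.
*Carmen₆* does not c-command the anaphor → cannot bind it.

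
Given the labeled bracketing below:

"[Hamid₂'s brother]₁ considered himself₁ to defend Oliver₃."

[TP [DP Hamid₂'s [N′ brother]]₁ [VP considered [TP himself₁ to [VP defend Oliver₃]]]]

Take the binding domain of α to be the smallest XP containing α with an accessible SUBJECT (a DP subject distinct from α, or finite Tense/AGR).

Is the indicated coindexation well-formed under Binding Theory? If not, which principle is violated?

The two coindexed NPs are *[Hamid₂'s brother]₁* and *himself₁*.
*himself₁* is an anaphor; its binding domain is the matrix TP, whose subject is [Hamid₂'s brother]₁. *[Hamid₂'s brother]₁* c-commands it within that domain and shares its index, so Principle A is satisfied.
*[Hamid₂'s brother]₁* is an R-expression; *himself₁* does not c-command it, and no other NP shares its index, so Principle C is satisfied.
All principles are respected.

grammatical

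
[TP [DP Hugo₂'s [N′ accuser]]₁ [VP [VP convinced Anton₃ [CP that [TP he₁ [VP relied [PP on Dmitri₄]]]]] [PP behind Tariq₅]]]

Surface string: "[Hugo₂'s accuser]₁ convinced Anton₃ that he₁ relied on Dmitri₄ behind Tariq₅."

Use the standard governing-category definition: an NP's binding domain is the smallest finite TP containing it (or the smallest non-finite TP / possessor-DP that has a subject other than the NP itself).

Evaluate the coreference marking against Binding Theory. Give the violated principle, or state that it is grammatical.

grammatical

The two coindexed NPs are *[Hugo₂'s accuser]₁* and *he₁*.
*he₁* is a pronoun; nothing c-commands it within its binding domain (the embedded TP.), so Principle B holds trivially.
*[Hugo₂'s accuser]₁* is an R-expression; *he₁* does not c-command it, and no other NP shares its index, so Principle C is satisfied.
All principles are respected.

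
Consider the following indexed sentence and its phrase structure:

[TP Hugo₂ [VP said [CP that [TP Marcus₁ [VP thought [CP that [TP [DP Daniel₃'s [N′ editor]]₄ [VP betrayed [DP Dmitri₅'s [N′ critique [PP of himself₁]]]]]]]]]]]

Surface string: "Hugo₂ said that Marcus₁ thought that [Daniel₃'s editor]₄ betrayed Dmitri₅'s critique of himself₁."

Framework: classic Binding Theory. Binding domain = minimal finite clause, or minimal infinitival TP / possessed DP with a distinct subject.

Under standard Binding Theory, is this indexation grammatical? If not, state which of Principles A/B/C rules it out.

Principle A

The two coindexed NPs are *Marcus₁* and *himself₁*.
*himself₁* is an anaphor. Principle A requires it to be bound within its binding domain — the possessed DP, whose subject is Dmitri₅.
Within that domain it is c-commanded by *Dmitri₅*, which does not share its index.
*Marcus₁* does c-command the anaphor, but from outside its binding domain.
The anaphor is unbound in its domain → Principle A violation.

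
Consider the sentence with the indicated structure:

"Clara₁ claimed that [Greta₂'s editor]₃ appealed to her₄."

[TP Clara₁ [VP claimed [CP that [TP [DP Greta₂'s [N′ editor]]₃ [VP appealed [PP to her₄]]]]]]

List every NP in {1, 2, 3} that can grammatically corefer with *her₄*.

{1, 2}

*her* is a pronoun, so Principle B applies: it must be free in its binding domain.
Binding domain of *her₄*: the embedded TP, whose subject is [Greta₂'s editor]₃.
*Clara₁* c-commands the pronoun but from outside its binding domain, and is not c-commanded by it → coindexation permitted.
*Greta₂* and the pronoun do not c-command one another → neither Principle B nor Principle C is at stake; coindexation permitted.
*[Greta₂'s editor]₃* c-commands the pronoun within its binding domain → coindexation would violate Principle B.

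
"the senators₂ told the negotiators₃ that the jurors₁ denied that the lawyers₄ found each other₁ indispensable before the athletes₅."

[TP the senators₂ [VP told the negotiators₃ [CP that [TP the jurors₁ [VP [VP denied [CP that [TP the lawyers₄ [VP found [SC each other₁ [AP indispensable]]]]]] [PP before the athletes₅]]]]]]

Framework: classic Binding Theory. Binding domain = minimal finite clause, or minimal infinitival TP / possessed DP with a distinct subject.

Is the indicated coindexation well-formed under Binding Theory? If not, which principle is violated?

Principle A

The two coindexed NPs are *the jurors₁* and *each other₁*.
*each other₁* is an anaphor. Principle A requires it to be bound within its binding domain — the embedded TP, whose subject is the lawyers₄.
Within that domain it is c-commanded by *the lawyers₄*, which does not share its index.
*the jurors₁* does c-command the anaphor, but from outside its binding domain.
The anaphor is unbound in its domain → Principle A violation.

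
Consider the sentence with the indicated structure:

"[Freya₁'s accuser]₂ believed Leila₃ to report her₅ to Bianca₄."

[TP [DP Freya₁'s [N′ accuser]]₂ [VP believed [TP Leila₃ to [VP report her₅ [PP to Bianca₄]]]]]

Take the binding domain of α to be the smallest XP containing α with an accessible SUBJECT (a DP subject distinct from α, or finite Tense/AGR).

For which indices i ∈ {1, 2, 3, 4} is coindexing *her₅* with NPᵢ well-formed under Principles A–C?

*her* is a pronoun, so Principle B applies: it must be free in its binding domain.
Binding domain of *her₅*: the embedded TP, whose subject is Leila₃.
*Freya₁* and the pronoun do not c-command one another → neither Principle B nor Principle C is at stake; coindexation permitted.
*[Freya₁'s accuser]₂* c-commands the pronoun but from outside its binding domain, and is not c-commanded by it → coindexation permitted.
*Leila₃* c-commands the pronoun within its binding domain → coindexation would violate Principle B.
*Bianca₄*: the pronoun c-commands this R-expression → coindexation would violate Principle C on *Bianca₄*.

{1, 2}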